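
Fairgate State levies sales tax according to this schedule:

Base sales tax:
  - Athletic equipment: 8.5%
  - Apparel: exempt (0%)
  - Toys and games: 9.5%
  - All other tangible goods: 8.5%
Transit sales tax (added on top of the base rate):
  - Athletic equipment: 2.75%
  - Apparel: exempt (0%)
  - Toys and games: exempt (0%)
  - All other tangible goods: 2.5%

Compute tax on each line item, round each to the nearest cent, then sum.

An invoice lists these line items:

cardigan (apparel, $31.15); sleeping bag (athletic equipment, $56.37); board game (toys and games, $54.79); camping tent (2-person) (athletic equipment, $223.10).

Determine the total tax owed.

$36.65

Cardigan $31.15: apparel → 0% + 0% transit = 0% → $0.00
Sleeping bag $56.37: athletic equipment → 8.5% + 2.75% transit = 11.25% → $6.34
Board game $54.79: toys and games → 9.5% + 0% transit = 9.5% → $5.21
Camping tent (2-person) $223.10: athletic equipment → 8.5% + 2.75% transit = 11.25% → $25.10
Total tax = $6.34 + $5.21 + $25.10 = $36.65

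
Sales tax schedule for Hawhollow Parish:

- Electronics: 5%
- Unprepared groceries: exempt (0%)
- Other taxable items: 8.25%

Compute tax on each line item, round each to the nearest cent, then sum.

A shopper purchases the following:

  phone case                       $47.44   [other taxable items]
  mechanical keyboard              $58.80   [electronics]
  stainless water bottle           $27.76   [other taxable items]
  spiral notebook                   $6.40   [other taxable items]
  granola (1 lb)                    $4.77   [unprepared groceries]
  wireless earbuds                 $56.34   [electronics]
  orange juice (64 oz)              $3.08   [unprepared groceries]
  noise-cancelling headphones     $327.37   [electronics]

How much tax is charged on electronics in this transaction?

Mechanical keyboard $58.80: electronics → 5% → $2.94
Wireless earbuds $56.34: electronics → 5% → $2.82
Noise-cancelling headphones $327.37: electronics → 5% → $16.37
Tax on electronics = $2.94 + $2.82 + $16.37 = $22.13

$22.13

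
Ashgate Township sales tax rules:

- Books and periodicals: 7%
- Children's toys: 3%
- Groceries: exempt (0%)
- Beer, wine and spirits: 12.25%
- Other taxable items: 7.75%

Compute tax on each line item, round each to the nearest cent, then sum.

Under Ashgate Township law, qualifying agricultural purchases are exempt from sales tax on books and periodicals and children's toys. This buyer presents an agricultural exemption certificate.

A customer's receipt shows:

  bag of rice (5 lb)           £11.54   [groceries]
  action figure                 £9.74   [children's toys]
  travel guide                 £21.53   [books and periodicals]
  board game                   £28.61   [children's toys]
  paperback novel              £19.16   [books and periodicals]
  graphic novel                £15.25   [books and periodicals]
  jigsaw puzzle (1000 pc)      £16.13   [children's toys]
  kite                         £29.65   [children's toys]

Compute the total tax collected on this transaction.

Bag of rice (5 lb) £11.54: groceries → 0% → £0.00
Action figure £9.74: children's toys, buyer-exempt → 0% → £0.00
Travel guide £21.53: books and periodicals, buyer-exempt → 0% → £0.00
Board game £28.61: children's toys, buyer-exempt → 0% → £0.00
Paperback novel £19.16: books and periodicals, buyer-exempt → 0% → £0.00
Graphic novel £15.25: books and periodicals, buyer-exempt → 0% → £0.00
Jigsaw puzzle (1000 pc) £16.13: children's toys, buyer-exempt → 0% → £0.00
Kite £29.65: children's toys, buyer-exempt → 0% → £0.00
Total tax = £0.00

£0.00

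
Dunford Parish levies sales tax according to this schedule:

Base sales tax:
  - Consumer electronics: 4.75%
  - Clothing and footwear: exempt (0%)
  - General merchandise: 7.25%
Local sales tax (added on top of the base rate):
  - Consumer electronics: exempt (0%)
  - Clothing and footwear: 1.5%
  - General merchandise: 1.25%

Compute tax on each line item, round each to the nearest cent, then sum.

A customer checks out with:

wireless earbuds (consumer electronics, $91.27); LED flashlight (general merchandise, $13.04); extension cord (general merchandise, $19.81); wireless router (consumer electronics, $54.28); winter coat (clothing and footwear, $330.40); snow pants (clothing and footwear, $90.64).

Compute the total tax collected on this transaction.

$16.03

Wireless earbuds $91.27: consumer electronics → 4.75% + 0% local = 4.75% → $4.34
LED flashlight $13.04: general merchandise → 7.25% + 1.25% local = 8.5% → $1.11
Extension cord $19.81: general merchandise → 7.25% + 1.25% local = 8.5% → $1.68
Wireless router $54.28: consumer electronics → 4.75% + 0% local = 4.75% → $2.58
Winter coat $330.40: clothing and footwear → 0% + 1.5% local = 1.5% → $4.96
Snow pants $90.64: clothing and footwear → 0% + 1.5% local = 1.5% → $1.36
Total tax = $4.34 + $1.11 + $1.68 + $2.58 + $4.96 + $1.36 = $16.03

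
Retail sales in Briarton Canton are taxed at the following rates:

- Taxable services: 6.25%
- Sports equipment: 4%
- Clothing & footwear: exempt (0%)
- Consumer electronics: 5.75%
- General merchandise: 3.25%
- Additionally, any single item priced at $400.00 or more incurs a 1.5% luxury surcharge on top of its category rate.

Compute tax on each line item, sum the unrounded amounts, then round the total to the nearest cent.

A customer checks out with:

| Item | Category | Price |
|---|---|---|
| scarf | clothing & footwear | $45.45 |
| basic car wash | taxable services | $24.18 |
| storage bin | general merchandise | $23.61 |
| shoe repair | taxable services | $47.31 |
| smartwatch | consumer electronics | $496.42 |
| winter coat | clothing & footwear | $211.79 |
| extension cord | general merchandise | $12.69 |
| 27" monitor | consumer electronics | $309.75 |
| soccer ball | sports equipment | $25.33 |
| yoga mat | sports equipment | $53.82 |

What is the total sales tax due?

$62.61

Scarf $45.45: clothing & footwear → 0% → $0.00
Basic car wash $24.18: taxable services → 6.25% → $1.51125
Storage bin $23.61: general merchandise → 3.25% → $0.767325
Shoe repair $47.31: taxable services → 6.25% → $2.956875
Smartwatch $496.42: consumer electronics → 5.75% + 1.5% surcharge = 7.25% → $35.99045
Winter coat $211.79: clothing & footwear → 0% → $0.00
Extension cord $12.69: general merchandise → 3.25% → $0.412425
27" monitor $309.75: consumer electronics → 5.75% → $17.810625
Soccer ball $25.33: sports equipment → 4% → $1.0132
Yoga mat $53.82: sports equipment → 4% → $2.1528
Unrounded tax sum = $62.61495 → $62.61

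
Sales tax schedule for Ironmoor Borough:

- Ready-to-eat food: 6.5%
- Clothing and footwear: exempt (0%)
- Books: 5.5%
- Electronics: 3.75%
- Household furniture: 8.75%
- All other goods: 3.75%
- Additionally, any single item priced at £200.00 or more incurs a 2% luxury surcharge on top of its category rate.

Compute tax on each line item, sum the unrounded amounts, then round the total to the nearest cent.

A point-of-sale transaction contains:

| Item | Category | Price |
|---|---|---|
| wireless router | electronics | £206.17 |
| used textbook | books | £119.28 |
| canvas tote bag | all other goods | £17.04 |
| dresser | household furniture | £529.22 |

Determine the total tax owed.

Wireless router £206.17: electronics → 3.75% + 2% surcharge = 5.75% → £11.854775
Used textbook £119.28: books → 5.5% → £6.5604
Canvas tote bag £17.04: all other goods → 3.75% → £0.639
Dresser £529.22: household furniture → 8.75% + 2% surcharge = 10.75% → £56.89115
Unrounded tax sum = £75.945325 → £75.95

£75.95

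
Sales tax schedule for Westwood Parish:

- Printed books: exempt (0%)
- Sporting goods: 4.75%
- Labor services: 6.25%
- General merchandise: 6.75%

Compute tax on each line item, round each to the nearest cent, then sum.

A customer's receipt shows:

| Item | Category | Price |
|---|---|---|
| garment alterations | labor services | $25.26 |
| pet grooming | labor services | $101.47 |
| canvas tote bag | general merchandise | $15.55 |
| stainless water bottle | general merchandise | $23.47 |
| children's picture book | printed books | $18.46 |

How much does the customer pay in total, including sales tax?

$194.76

Garment alterations $25.26: labor services → 6.25% → $1.58
Pet grooming $101.47: labor services → 6.25% → $6.34
Canvas tote bag $15.55: general merchandise → 6.75% → $1.05
Stainless water bottle $23.47: general merchandise → 6.75% → $1.58
Children's picture book $18.46: printed books → 0% → $0.00
Subtotal = $184.21; tax = $10.55; total due = $194.76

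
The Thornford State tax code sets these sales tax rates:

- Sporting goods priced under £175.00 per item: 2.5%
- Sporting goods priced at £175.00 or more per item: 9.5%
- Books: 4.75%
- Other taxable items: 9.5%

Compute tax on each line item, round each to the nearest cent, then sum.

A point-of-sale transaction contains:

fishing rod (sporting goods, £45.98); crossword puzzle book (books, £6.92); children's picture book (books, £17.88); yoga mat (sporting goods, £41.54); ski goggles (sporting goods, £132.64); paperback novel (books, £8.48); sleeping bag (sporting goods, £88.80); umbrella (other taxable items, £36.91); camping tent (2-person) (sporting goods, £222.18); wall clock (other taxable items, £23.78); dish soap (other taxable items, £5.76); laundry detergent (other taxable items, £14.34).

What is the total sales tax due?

£38.10

Fishing rod £45.98: sporting goods, under £175.00 → 2.5% → £1.15
Crossword puzzle book £6.92: books → 4.75% → £0.33
Children's picture book £17.88: books → 4.75% → £0.85
Yoga mat £41.54: sporting goods, under £175.00 → 2.5% → £1.04
Ski goggles £132.64: sporting goods, under £175.00 → 2.5% → £3.32
Paperback novel £8.48: books → 4.75% → £0.40
Sleeping bag £88.80: sporting goods, under £175.00 → 2.5% → £2.22
Umbrella £36.91: other taxable items → 9.5% → £3.51
Camping tent (2-person) £222.18: sporting goods, £175.00 or more → 9.5% → £21.11
Wall clock £23.78: other taxable items → 9.5% → £2.26
Dish soap £5.76: other taxable items → 9.5% → £0.55
Laundry detergent £14.34: other taxable items → 9.5% → £1.36
Total tax = £1.15 + £0.33 + £0.85 + £1.04 + £3.32 + £0.40 + £2.22 + £3.51 + £21.11 + £2.26 + £0.55 + £1.36 = £38.10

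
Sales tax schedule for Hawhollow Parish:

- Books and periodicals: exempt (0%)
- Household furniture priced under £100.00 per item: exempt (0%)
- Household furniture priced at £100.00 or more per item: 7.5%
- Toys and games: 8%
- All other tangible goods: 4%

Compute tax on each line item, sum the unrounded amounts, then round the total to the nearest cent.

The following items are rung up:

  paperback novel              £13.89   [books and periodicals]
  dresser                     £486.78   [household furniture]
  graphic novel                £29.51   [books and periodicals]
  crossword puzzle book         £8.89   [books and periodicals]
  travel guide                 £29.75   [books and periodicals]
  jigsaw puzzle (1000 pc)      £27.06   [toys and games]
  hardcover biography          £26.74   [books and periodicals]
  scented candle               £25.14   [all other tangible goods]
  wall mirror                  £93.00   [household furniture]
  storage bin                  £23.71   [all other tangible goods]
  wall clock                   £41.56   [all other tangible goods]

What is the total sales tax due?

£42.29

Paperback novel £13.89: books and periodicals → 0% → £0.00
Dresser £486.78: household furniture, £100.00 or more → 7.5% → £36.5085
Graphic novel £29.51: books and periodicals → 0% → £0.00
Crossword puzzle book £8.89: books and periodicals → 0% → £0.00
Travel guide £29.75: books and periodicals → 0% → £0.00
Jigsaw puzzle (1000 pc) £27.06: toys and games → 8% → £2.1648
Hardcover biography £26.74: books and periodicals → 0% → £0.00
Scented candle £25.14: all other tangible goods → 4% → £1.0056
Wall mirror £93.00: household furniture, under £100.00 → 0% → £0.00
Storage bin £23.71: all other tangible goods → 4% → £0.9484
Wall clock £41.56: all other tangible goods → 4% → £1.6624
Unrounded tax sum = £42.2897 → £42.29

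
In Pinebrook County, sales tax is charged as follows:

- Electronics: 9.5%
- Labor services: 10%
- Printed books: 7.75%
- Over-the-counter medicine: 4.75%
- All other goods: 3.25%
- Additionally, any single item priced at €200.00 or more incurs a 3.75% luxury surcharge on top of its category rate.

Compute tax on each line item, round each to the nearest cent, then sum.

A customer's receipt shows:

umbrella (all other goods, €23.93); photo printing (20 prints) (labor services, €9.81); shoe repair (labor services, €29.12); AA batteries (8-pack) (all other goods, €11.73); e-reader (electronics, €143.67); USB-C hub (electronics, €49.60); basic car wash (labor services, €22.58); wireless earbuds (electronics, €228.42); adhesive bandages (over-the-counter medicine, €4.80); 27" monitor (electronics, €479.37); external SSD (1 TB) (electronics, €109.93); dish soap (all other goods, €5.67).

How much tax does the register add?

€130.31

Umbrella €23.93: all other goods → 3.25% → €0.78
Photo printing (20 prints) €9.81: labor services → 10% → €0.98
Shoe repair €29.12: labor services → 10% → €2.91
AA batteries (8-pack) €11.73: all other goods → 3.25% → €0.38
E-reader €143.67: electronics → 9.5% → €13.65
USB-C hub €49.60: electronics → 9.5% → €4.71
Basic car wash €22.58: labor services → 10% → €2.26
Wireless earbuds €228.42: electronics → 9.5% + 3.75% surcharge = 13.25% → €30.27
Adhesive bandages €4.80: over-the-counter medicine → 4.75% → €0.23
27" monitor €479.37: electronics → 9.5% + 3.75% surcharge = 13.25% → €63.52
External SSD (1 TB) €109.93: electronics → 9.5% → €10.44
Dish soap €5.67: all other goods → 3.25% → €0.18
Total tax = €0.78 + €0.98 + €2.91 + €0.38 + €13.65 + €4.71 + €2.26 + €30.27 + €0.23 + €63.52 + €10.44 + €0.18 = €130.31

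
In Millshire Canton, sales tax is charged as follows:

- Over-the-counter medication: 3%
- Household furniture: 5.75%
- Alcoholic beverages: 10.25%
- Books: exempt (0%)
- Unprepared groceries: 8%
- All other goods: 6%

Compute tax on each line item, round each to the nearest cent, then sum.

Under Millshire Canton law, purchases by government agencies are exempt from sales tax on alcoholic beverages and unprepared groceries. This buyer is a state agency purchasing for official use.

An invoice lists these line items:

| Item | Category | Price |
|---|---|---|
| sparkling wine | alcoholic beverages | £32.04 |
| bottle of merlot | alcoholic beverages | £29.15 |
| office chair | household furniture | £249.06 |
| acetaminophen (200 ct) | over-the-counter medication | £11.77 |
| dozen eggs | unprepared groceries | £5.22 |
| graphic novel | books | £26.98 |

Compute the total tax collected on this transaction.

£14.67

Sparkling wine £32.04: alcoholic beverages, buyer-exempt → 0% → £0.00
Bottle of merlot £29.15: alcoholic beverages, buyer-exempt → 0% → £0.00
Office chair £249.06: household furniture → 5.75% → £14.32
Acetaminophen (200 ct) £11.77: over-the-counter medication → 3% → £0.35
Dozen eggs £5.22: unprepared groceries, buyer-exempt → 0% → £0.00
Graphic novel £26.98: books → 0% → £0.00
Total tax = £14.32 + £0.35 = £14.67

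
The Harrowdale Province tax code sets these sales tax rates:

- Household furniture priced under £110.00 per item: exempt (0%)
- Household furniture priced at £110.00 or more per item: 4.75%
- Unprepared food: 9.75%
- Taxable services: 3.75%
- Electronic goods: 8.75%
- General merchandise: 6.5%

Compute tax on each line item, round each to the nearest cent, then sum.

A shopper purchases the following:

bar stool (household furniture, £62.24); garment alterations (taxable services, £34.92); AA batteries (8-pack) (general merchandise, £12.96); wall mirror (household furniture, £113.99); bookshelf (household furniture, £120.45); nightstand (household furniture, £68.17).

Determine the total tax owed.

Bar stool £62.24: household furniture, under £110.00 → 0% → £0.00
Garment alterations £34.92: taxable services → 3.75% → £1.31
AA batteries (8-pack) £12.96: general merchandise → 6.5% → £0.84
Wall mirror £113.99: household furniture, £110.00 or more → 4.75% → £5.41
Bookshelf £120.45: household furniture, £110.00 or more → 4.75% → £5.72
Nightstand £68.17: household furniture, under £110.00 → 0% → £0.00
Total tax = £1.31 + £0.84 + £5.41 + £5.72 = £13.28

£13.28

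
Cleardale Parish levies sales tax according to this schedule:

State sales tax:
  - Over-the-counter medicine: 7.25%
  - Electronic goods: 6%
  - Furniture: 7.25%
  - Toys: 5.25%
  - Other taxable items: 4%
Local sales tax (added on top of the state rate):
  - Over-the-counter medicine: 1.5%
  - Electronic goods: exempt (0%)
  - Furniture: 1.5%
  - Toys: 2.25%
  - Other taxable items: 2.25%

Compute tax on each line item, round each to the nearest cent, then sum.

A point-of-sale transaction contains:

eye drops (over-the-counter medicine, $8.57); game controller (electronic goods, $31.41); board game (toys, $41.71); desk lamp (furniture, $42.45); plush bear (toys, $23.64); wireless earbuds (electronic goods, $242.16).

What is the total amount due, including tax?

$415.71

Eye drops $8.57: over-the-counter medicine → 7.25% + 1.5% local = 8.75% → $0.75
Game controller $31.41: electronic goods → 6% + 0% local = 6% → $1.88
Board game $41.71: toys → 5.25% + 2.25% local = 7.5% → $3.13
Desk lamp $42.45: furniture → 7.25% + 1.5% local = 8.75% → $3.71
Plush bear $23.64: toys → 5.25% + 2.25% local = 7.5% → $1.77
Wireless earbuds $242.16: electronic goods → 6% + 0% local = 6% → $14.53
Subtotal = $389.94; tax = $25.77; total due = $415.71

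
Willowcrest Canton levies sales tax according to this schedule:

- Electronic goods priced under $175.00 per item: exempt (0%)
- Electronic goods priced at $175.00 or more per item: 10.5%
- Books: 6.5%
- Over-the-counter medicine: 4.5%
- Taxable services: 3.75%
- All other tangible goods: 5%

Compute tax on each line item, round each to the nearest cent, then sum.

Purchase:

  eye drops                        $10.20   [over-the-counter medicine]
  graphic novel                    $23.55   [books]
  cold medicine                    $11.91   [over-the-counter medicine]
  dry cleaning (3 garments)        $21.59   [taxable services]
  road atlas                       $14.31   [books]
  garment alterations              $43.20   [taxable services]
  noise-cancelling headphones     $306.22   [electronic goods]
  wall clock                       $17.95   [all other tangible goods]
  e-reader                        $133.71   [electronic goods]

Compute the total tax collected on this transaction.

Eye drops $10.20: over-the-counter medicine → 4.5% → $0.46
Graphic novel $23.55: books → 6.5% → $1.53
Cold medicine $11.91: over-the-counter medicine → 4.5% → $0.54
Dry cleaning (3 garments) $21.59: taxable services → 3.75% → $0.81
Road atlas $14.31: books → 6.5% → $0.93
Garment alterations $43.20: taxable services → 3.75% → $1.62
Noise-cancelling headphones $306.22: electronic goods, $175.00 or more → 10.5% → $32.15
Wall clock $17.95: all other tangible goods → 5% → $0.90
E-reader $133.71: electronic goods, under $175.00 → 0% → $0.00
Total tax = $0.46 + $1.53 + $0.54 + $0.81 + $0.93 + $1.62 + $32.15 + $0.90 = $38.94

$38.94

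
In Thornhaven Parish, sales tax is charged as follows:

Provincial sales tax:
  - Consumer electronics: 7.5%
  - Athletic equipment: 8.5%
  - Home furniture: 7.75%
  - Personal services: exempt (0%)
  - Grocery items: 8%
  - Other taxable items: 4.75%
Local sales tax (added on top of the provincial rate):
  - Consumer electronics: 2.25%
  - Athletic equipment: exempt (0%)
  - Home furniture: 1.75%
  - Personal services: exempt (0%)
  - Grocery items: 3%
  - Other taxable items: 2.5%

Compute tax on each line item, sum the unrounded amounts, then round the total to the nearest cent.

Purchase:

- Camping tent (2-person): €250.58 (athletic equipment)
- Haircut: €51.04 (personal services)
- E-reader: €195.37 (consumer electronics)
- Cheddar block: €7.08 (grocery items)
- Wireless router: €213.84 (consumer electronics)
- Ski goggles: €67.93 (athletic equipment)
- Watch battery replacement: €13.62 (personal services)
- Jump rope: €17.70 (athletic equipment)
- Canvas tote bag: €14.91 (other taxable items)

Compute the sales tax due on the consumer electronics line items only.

E-reader €195.37: consumer electronics → 7.5% + 2.25% local = 9.75% → €19.048575
Wireless router €213.84: consumer electronics → 7.5% + 2.25% local = 9.75% → €20.8494
Tax on consumer electronics: unrounded sum = €39.897975 → €39.90

€39.90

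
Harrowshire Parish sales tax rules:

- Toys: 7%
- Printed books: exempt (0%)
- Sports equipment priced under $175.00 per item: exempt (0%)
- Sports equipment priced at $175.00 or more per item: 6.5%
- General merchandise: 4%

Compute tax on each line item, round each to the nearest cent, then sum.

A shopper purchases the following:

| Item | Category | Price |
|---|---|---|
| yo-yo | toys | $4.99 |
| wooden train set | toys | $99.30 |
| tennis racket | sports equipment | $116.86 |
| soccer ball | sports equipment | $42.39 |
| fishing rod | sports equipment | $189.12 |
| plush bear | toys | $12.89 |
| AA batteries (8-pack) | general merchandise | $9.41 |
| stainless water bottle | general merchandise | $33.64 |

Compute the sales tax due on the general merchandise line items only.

AA batteries (8-pack) $9.41: general merchandise → 4% → $0.38
Stainless water bottle $33.64: general merchandise → 4% → $1.35
Tax on general merchandise = $0.38 + $1.35 = $1.73

$1.73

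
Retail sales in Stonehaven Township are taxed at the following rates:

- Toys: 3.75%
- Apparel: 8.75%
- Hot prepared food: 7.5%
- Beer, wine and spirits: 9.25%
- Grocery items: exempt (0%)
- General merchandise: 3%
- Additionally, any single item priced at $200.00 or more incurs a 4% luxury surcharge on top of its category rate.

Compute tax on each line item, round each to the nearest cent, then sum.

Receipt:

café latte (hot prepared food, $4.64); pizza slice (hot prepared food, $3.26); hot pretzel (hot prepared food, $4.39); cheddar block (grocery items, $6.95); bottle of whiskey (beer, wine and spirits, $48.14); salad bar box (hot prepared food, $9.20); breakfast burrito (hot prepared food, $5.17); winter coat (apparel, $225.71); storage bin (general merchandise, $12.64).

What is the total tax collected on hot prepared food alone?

$2.00

Café latte $4.64: hot prepared food → 7.5% → $0.35
Pizza slice $3.26: hot prepared food → 7.5% → $0.24
Hot pretzel $4.39: hot prepared food → 7.5% → $0.33
Salad bar box $9.20: hot prepared food → 7.5% → $0.69
Breakfast burrito $5.17: hot prepared food → 7.5% → $0.39
Tax on hot prepared food = $0.35 + $0.24 + $0.33 + $0.69 + $0.39 = $2.00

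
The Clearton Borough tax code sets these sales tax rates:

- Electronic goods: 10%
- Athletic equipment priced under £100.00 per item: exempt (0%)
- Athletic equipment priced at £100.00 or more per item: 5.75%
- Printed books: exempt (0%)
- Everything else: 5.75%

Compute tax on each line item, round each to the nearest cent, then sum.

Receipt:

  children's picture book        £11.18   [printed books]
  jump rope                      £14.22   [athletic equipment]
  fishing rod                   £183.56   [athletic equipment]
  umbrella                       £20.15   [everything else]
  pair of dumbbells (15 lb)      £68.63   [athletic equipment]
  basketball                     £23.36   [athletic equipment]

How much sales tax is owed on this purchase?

Children's picture book £11.18: printed books → 0% → £0.00
Jump rope £14.22: athletic equipment, under £100.00 → 0% → £0.00
Fishing rod £183.56: athletic equipment, £100.00 or more → 5.75% → £10.55
Umbrella £20.15: everything else → 5.75% → £1.16
Pair of dumbbells (15 lb) £68.63: athletic equipment, under £100.00 → 0% → £0.00
Basketball £23.36: athletic equipment, under £100.00 → 0% → £0.00
Total tax = £10.55 + £1.16 = £11.71

£11.71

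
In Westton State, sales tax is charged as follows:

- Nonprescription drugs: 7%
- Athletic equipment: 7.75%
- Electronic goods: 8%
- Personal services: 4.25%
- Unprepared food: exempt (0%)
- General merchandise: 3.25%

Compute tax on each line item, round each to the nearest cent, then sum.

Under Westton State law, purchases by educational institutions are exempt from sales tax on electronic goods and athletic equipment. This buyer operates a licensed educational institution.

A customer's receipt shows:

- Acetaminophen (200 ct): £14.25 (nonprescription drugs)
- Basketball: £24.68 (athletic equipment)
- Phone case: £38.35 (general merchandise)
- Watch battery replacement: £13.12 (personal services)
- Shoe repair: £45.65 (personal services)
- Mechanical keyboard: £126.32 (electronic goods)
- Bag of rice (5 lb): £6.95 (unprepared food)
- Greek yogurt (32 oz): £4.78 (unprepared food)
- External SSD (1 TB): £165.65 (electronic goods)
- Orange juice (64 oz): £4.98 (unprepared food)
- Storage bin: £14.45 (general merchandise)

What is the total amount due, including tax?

£464.40

Acetaminophen (200 ct) £14.25: nonprescription drugs → 7% → £1.00
Basketball £24.68: athletic equipment, buyer-exempt → 0% → £0.00
Phone case £38.35: general merchandise → 3.25% → £1.25
Watch battery replacement £13.12: personal services → 4.25% → £0.56
Shoe repair £45.65: personal services → 4.25% → £1.94
Mechanical keyboard £126.32: electronic goods, buyer-exempt → 0% → £0.00
Bag of rice (5 lb) £6.95: unprepared food → 0% → £0.00
Greek yogurt (32 oz) £4.78: unprepared food → 0% → £0.00
External SSD (1 TB) £165.65: electronic goods, buyer-exempt → 0% → £0.00
Orange juice (64 oz) £4.98: unprepared food → 0% → £0.00
Storage bin £14.45: general merchandise → 3.25% → £0.47
Subtotal = £459.18; tax = £5.22; total due = £464.40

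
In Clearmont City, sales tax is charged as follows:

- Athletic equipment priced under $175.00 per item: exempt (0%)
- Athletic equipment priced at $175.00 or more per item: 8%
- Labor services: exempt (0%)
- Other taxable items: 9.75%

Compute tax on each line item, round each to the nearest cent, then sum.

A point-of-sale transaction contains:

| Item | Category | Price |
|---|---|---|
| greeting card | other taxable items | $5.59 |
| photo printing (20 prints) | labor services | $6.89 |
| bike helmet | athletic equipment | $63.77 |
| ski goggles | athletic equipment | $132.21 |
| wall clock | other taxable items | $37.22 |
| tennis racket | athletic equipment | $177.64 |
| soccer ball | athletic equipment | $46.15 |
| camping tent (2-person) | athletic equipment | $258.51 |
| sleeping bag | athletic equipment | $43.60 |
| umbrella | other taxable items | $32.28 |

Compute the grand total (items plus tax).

$846.08

Greeting card $5.59: other taxable items → 9.75% → $0.55
Photo printing (20 prints) $6.89: labor services → 0% → $0.00
Bike helmet $63.77: athletic equipment, under $175.00 → 0% → $0.00
Ski goggles $132.21: athletic equipment, under $175.00 → 0% → $0.00
Wall clock $37.22: other taxable items → 9.75% → $3.63
Tennis racket $177.64: athletic equipment, $175.00 or more → 8% → $14.21
Soccer ball $46.15: athletic equipment, under $175.00 → 0% → $0.00
Camping tent (2-person) $258.51: athletic equipment, $175.00 or more → 8% → $20.68
Sleeping bag $43.60: athletic equipment, under $175.00 → 0% → $0.00
Umbrella $32.28: other taxable items → 9.75% → $3.15
Subtotal = $803.86; tax = $42.22; total due = $846.08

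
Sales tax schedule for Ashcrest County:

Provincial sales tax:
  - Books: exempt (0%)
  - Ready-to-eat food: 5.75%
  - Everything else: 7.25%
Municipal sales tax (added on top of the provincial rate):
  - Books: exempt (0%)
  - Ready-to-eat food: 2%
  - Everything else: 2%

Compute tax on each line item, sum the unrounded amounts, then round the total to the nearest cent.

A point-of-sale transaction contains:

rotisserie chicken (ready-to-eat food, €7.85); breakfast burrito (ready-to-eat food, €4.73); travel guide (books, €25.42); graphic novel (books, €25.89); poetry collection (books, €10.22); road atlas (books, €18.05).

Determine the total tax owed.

€0.97

Rotisserie chicken €7.85: ready-to-eat food → 5.75% + 2% municipal = 7.75% → €0.608375
Breakfast burrito €4.73: ready-to-eat food → 5.75% + 2% municipal = 7.75% → €0.366575
Travel guide €25.42: books → 0% + 0% municipal = 0% → €0.00
Graphic novel €25.89: books → 0% + 0% municipal = 0% → €0.00
Poetry collection €10.22: books → 0% + 0% municipal = 0% → €0.00
Road atlas €18.05: books → 0% + 0% municipal = 0% → €0.00
Unrounded tax sum = €0.97495 → €0.97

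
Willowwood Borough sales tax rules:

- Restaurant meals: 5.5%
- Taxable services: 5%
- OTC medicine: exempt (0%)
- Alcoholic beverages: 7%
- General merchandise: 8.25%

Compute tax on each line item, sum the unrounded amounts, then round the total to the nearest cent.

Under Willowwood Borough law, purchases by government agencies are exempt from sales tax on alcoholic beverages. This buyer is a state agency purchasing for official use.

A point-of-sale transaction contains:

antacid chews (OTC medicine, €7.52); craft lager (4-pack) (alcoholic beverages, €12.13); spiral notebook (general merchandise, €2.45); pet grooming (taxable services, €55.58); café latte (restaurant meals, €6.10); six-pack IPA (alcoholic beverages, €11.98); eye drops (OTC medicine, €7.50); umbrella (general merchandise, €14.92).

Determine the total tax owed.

€4.55

Antacid chews €7.52: OTC medicine → 0% → €0.00
Craft lager (4-pack) €12.13: alcoholic beverages, buyer-exempt → 0% → €0.00
Spiral notebook €2.45: general merchandise → 8.25% → €0.202125
Pet grooming €55.58: taxable services → 5% → €2.779
Café latte €6.10: restaurant meals → 5.5% → €0.3355
Six-pack IPA €11.98: alcoholic beverages, buyer-exempt → 0% → €0.00
Eye drops €7.50: OTC medicine → 0% → €0.00
Umbrella €14.92: general merchandise → 8.25% → €1.2309
Unrounded tax sum = €4.547525 → €4.55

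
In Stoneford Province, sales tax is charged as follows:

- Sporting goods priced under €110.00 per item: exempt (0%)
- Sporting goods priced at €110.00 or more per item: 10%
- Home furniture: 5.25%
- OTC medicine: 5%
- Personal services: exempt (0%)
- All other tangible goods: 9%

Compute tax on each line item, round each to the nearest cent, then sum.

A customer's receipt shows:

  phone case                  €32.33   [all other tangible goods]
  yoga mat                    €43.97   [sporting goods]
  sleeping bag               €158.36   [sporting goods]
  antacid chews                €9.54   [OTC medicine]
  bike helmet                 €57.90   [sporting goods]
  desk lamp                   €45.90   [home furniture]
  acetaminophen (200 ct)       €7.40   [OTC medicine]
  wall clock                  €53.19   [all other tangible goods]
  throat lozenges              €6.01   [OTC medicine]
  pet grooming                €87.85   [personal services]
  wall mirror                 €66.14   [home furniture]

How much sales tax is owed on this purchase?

Phone case €32.33: all other tangible goods → 9% → €2.91
Yoga mat €43.97: sporting goods, under €110.00 → 0% → €0.00
Sleeping bag €158.36: sporting goods, €110.00 or more → 10% → €15.84
Antacid chews €9.54: OTC medicine → 5% → €0.48
Bike helmet €57.90: sporting goods, under €110.00 → 0% → €0.00
Desk lamp €45.90: home furniture → 5.25% → €2.41
Acetaminophen (200 ct) €7.40: OTC medicine → 5% → €0.37
Wall clock €53.19: all other tangible goods → 9% → €4.79
Throat lozenges €6.01: OTC medicine → 5% → €0.30
Pet grooming €87.85: personal services → 0% → €0.00
Wall mirror €66.14: home furniture → 5.25% → €3.47
Total tax = €2.91 + €15.84 + €0.48 + €2.41 + €0.37 + €4.79 + €0.30 + €3.47 = €30.57

€30.57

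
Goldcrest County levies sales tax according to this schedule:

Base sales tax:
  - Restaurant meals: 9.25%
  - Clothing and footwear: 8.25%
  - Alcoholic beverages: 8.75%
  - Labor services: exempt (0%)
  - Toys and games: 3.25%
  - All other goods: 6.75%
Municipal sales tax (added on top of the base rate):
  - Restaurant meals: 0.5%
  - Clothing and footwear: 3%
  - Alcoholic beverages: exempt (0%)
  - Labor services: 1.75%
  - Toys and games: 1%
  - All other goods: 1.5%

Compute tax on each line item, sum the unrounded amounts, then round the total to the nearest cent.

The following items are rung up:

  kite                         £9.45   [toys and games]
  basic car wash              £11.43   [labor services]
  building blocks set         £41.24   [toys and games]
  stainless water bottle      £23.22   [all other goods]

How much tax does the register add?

Kite £9.45: toys and games → 3.25% + 1% municipal = 4.25% → £0.401625
Basic car wash £11.43: labor services → 0% + 1.75% municipal = 1.75% → £0.200025
Building blocks set £41.24: toys and games → 3.25% + 1% municipal = 4.25% → £1.7527
Stainless water bottle £23.22: all other goods → 6.75% + 1.5% municipal = 8.25% → £1.91565
Unrounded tax sum = £4.27 → £4.27

£4.27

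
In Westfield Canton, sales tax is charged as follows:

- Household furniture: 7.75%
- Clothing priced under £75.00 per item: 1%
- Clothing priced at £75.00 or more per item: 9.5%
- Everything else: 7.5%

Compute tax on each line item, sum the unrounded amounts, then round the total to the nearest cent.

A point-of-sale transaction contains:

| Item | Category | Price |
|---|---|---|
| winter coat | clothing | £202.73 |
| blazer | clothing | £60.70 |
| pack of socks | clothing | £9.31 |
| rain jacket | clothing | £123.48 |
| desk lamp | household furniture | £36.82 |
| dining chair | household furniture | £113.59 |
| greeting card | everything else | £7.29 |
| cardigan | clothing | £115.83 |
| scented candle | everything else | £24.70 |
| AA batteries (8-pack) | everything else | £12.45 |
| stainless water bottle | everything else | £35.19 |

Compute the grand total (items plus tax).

£802.41

Winter coat £202.73: clothing, £75.00 or more → 9.5% → £19.25935
Blazer £60.70: clothing, under £75.00 → 1% → £0.607
Pack of socks £9.31: clothing, under £75.00 → 1% → £0.0931
Rain jacket £123.48: clothing, £75.00 or more → 9.5% → £11.7306
Desk lamp £36.82: household furniture → 7.75% → £2.85355
Dining chair £113.59: household furniture → 7.75% → £8.803225
Greeting card £7.29: everything else → 7.5% → £0.54675
Cardigan £115.83: clothing, £75.00 or more → 9.5% → £11.00385
Scented candle £24.70: everything else → 7.5% → £1.8525
AA batteries (8-pack) £12.45: everything else → 7.5% → £0.93375
Stainless water bottle £35.19: everything else → 7.5% → £2.63925
Subtotal = £742.09; unrounded tax = £60.322925 → £60.32; total due = £802.41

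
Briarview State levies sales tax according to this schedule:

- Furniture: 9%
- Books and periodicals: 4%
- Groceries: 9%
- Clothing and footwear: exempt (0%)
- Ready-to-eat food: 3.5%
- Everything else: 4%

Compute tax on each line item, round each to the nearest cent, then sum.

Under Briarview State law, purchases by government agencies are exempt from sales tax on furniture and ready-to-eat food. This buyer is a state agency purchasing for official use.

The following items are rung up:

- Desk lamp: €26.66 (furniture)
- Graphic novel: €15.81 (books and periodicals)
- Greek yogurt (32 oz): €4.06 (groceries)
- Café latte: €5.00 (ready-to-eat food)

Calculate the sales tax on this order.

Desk lamp €26.66: furniture, buyer-exempt → 0% → €0.00
Graphic novel €15.81: books and periodicals → 4% → €0.63
Greek yogurt (32 oz) €4.06: groceries → 9% → €0.37
Café latte €5.00: ready-to-eat food, buyer-exempt → 0% → €0.00
Total tax = €0.63 + €0.37 = €1.00

€1.00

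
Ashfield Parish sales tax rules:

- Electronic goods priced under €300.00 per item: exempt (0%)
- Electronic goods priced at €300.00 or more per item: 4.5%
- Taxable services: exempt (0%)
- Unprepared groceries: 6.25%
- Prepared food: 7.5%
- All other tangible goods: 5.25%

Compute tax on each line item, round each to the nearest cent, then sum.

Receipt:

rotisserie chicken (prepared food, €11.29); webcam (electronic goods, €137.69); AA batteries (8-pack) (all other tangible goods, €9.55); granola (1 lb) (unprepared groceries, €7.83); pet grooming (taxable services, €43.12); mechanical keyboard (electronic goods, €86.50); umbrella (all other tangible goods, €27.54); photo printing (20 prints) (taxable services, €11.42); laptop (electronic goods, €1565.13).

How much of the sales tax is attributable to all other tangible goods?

€1.95

AA batteries (8-pack) €9.55: all other tangible goods → 5.25% → €0.50
Umbrella €27.54: all other tangible goods → 5.25% → €1.45
Tax on all other tangible goods = €0.50 + €1.45 = €1.95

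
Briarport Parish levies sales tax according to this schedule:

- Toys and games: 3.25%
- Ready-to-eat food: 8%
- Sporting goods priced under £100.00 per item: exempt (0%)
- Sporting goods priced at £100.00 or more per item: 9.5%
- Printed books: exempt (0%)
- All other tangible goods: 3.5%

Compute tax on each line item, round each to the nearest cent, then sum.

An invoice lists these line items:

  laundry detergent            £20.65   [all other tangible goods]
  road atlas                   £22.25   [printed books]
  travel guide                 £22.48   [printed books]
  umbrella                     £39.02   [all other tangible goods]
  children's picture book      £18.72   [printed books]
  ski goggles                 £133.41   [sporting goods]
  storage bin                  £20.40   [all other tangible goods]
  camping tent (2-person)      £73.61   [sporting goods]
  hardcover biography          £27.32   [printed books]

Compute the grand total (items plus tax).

Laundry detergent £20.65: all other tangible goods → 3.5% → £0.72
Road atlas £22.25: printed books → 0% → £0.00
Travel guide £22.48: printed books → 0% → £0.00
Umbrella £39.02: all other tangible goods → 3.5% → £1.37
Children's picture book £18.72: printed books → 0% → £0.00
Ski goggles £133.41: sporting goods, £100.00 or more → 9.5% → £12.67
Storage bin £20.40: all other tangible goods → 3.5% → £0.71
Camping tent (2-person) £73.61: sporting goods, under £100.00 → 0% → £0.00
Hardcover biography £27.32: printed books → 0% → £0.00
Subtotal = £377.86; tax = £15.47; total due = £393.33

£393.33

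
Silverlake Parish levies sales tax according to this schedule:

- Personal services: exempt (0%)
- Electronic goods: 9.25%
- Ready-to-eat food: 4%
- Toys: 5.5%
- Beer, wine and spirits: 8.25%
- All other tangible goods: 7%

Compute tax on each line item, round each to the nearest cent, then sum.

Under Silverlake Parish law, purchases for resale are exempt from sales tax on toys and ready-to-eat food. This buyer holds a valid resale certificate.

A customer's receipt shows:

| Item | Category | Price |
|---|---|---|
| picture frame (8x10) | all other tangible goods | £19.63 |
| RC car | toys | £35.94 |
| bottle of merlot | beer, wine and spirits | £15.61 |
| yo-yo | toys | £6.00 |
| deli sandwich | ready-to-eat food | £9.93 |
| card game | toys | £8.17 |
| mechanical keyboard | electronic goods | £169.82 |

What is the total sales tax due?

Picture frame (8x10) £19.63: all other tangible goods → 7% → £1.37
RC car £35.94: toys, buyer-exempt → 0% → £0.00
Bottle of merlot £15.61: beer, wine and spirits → 8.25% → £1.29
Yo-yo £6.00: toys, buyer-exempt → 0% → £0.00
Deli sandwich £9.93: ready-to-eat food, buyer-exempt → 0% → £0.00
Card game £8.17: toys, buyer-exempt → 0% → £0.00
Mechanical keyboard £169.82: electronic goods → 9.25% → £15.71
Total tax = £1.37 + £1.29 + £15.71 = £18.37

£18.37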